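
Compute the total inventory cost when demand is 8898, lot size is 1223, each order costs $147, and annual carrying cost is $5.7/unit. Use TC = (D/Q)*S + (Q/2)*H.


TC = 8898/1223 * 147 + 1223/2 * 5.7

$4555.06


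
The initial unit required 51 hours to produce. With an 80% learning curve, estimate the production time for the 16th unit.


Formula: T_n = T_1 * (learning_rate)^(log2(n)) where learning_rate = rate/100
Doublings = log2(16) = 4
T_n = 51 * 0.8^4
T_n = 51 * 0.4096 = 20.9 hours

20.9 hours


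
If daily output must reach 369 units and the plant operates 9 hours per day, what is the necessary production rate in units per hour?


Formula: Production Rate = Daily Demand / Available Hours
Rate = 369 units/day / 9 hours/day
Rate = 41.0 units/hour

41.0 units/hour


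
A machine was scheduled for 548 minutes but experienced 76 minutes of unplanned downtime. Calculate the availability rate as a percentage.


Formula: Availability = (Planned Time - Downtime) / Planned Time * 100
Uptime = 548 - 76 = 472 min
Availability = 472 / 548 * 100 = 86.1%

86.1%


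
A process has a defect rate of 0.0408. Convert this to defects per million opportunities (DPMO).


DPMO = defect_rate * 1000000 = 0.0408 * 1000000

40800


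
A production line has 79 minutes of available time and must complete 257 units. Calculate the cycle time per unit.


Formula: CT = Available Time / Number of Units
CT = 79 min / 257 units
CT = 0.31 min/unit

0.31 min/unit


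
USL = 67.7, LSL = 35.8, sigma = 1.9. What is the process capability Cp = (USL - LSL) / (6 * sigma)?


Cp = (67.7 - 35.8) / (6 * 1.9)

2.8


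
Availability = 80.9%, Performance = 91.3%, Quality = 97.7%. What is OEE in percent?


Formula: OEE = Availability * Performance * Quality / 10000
A * P = 80.9% * 91.3% / 100 = 73.86%
OEE = 73.86% * 97.7% / 100 = 72.2%

72.2%


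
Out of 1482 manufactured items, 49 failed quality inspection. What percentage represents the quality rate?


Formula: Quality Rate = Good Pieces / Total Pieces * 100
Good pieces = 1482 - 49 = 1433
QR = 1433 / 1482 * 100 = 96.7%

96.7%


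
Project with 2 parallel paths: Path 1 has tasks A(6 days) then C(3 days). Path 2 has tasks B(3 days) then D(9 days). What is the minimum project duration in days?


Path 1 = 6 + 3 = 9 days
Path 2 = 3 + 9 = 12 days
Duration = max(9, 12) = 12 days

12 days


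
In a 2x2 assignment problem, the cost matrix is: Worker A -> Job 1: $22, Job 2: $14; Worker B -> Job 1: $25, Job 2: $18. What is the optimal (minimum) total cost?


Option 1: A->1 + B->2 = $22 + $18 = $40
Option 2: A->2 + B->1 = $14 + $25 = $39
Min cost = min($40, $39) = $39

$39


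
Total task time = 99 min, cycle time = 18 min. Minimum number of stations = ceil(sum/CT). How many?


Formula: N_min = ceil(Sum of Task Times / Cycle Time)
N_min = ceil(99 min / 18 min) = ceil(5.5)
N_min = 6 stations

6


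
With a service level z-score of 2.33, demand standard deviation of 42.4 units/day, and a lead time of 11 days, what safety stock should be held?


Formula: SS = z * sigma_d * sqrt(LT)
sqrt(LT) = sqrt(11) = 3.3166
SS = 2.33 * 42.4 * 3.3166
SS = 327.7 units

327.7 units


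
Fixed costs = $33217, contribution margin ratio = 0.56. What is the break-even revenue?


Formula: BER = Fixed Costs / Contribution Margin Ratio
BER = $33217 / 0.56
BER = $59316.07 (to the nearest cent)

$59316.07


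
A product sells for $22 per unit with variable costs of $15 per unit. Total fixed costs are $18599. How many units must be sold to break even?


Formula: BEQ = Fixed Costs / (Price - Variable Cost)
Contribution margin = $22 - $15 = $7/unit
BEQ = ceil($18599 / $7/unit) = ceil(2657.0) = 2657 units

2657 units


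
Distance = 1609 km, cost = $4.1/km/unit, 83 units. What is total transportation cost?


TC = dist * cost * units = 1609 * 4.1 * 83 = $547542.70

$547542.70


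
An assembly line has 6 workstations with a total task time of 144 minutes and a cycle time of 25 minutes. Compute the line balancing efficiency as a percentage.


Formula: Efficiency = Sum of Task Times / (N_stations * CT) * 100
Total station capacity = 6 stations * 25 min = 150 min
Efficiency = 144 / 150 * 100 = 96.0%

96.0%


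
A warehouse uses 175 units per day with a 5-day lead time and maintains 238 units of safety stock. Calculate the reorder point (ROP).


Formula: ROP = (Daily Demand * Lead Time) + Safety Stock
Demand during lead time = 175 * 5 = 875 units
ROP = 875 + 238 = 1113 units

1113 units


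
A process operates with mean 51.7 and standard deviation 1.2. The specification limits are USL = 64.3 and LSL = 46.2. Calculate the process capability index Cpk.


Cpu = (64.3 - 51.7) / (3 * 1.2) = 3.5
Cpl = (51.7 - 46.2) / (3 * 1.2) = 1.53
Cpk = min(3.5, 1.53) = 1.53

1.53


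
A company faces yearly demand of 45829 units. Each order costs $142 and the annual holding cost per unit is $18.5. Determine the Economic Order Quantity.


Formula: EOQ = sqrt(2 * D * S / H)
Numerator: 2 * 45829 * 142 = 13015436
2DS/H = 13015436 / 18.5 = 703537.1
EOQ = sqrt(703537.1) = 838.8 units

838.8 units


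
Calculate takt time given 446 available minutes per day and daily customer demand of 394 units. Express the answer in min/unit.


Formula: Takt Time = Available Production Time / Customer Demand
Takt = 446 min/day / 394 units/day
Takt = 1.13 min/unit

1.13 min/unit


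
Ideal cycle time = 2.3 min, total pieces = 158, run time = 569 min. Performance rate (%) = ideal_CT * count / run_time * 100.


Formula: Performance = (Ideal CT * Total Count) / Run Time * 100
Ideal output time = 2.3 * 158 = 363.4 min
Performance = 363.4 / 569 * 100 = 63.9%

63.9%


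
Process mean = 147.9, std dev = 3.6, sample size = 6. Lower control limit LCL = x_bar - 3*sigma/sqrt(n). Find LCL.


LCL = 147.9 - 3 * 3.6 / sqrt(6)

143.49


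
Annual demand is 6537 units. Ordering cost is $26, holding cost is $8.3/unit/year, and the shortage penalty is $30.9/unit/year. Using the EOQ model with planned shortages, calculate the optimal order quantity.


Formula: EOQ* = sqrt(2DS/H) * sqrt((H+P)/P)
Base EOQ = sqrt(2*6537*26/8.3) = 202.37 units
Correction = sqrt((8.3+30.9)/30.9) = 1.12633
EOQ* = 202.37 * 1.12633 = 227.9 units

227.9 units


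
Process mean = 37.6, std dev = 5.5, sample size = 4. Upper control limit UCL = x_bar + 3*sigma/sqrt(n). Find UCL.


UCL = 37.6 + 3 * 5.5 / sqrt(4)

45.85


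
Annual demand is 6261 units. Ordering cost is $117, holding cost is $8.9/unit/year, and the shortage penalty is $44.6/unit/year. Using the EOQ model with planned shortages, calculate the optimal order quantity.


Formula: EOQ* = sqrt(2DS/H) * sqrt((H+P)/P)
Base EOQ = sqrt(2*6261*117/8.9) = 405.73 units
Correction = sqrt((8.9+44.6)/44.6) = 1.09524
EOQ* = 405.73 * 1.09524 = 444.4 units

444.4 units


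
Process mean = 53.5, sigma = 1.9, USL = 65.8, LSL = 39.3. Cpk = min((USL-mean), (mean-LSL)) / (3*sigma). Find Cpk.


Cpu = (65.8 - 53.5) / (3 * 1.9) = 2.16
Cpl = (53.5 - 39.3) / (3 * 1.9) = 2.49
Cpk = min(2.16, 2.49) = 2.16

2.16


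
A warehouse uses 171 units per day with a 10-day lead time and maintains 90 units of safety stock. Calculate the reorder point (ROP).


Formula: ROP = (Daily Demand * Lead Time) + Safety Stock
Demand during lead time = 171 * 10 = 1710 units
ROP = 1710 + 90 = 1800 units

1800 units


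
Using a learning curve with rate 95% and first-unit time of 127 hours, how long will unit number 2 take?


Formula: T_n = T_1 * (learning_rate)^(log2(n)) where learning_rate = rate/100
Doublings = log2(2) = 1
T_n = 127 * 0.95^1
T_n = 127 * 0.95 = 120.7 hours

120.7 hours


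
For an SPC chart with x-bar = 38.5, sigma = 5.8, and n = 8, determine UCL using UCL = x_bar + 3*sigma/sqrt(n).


UCL = 38.5 + 3 * 5.8 / sqrt(8)

44.65


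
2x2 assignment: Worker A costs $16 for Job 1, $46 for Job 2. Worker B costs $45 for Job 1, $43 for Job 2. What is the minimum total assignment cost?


Option 1: A->1 + B->2 = $16 + $43 = $59
Option 2: A->2 + B->1 = $46 + $45 = $91
Min cost = min($59, $91) = $59

$59


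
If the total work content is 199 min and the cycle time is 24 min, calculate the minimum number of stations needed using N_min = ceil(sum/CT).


Formula: N_min = ceil(Sum of Task Times / Cycle Time)
N_min = ceil(199 min / 24 min) = ceil(8.2917)
N_min = 9 stations

9


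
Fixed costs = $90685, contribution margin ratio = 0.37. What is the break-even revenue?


Formula: BER = Fixed Costs / Contribution Margin Ratio
BER = $90685 / 0.37
BER = $245094.59 (to the nearest cent)

$245094.59


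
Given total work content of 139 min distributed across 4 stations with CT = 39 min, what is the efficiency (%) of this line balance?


Formula: Efficiency = Sum of Task Times / (N_stations * CT) * 100
Total station capacity = 4 stations * 39 min = 156 min
Efficiency = 139 / 156 * 100 = 89.1%

89.1%


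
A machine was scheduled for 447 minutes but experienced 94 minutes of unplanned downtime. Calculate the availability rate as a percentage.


Formula: Availability = (Planned Time - Downtime) / Planned Time * 100
Uptime = 447 - 94 = 353 min
Availability = 353 / 447 * 100 = 79.0%

79.0%


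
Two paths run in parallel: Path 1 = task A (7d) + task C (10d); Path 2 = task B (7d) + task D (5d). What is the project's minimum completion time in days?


Path 1 = 7 + 10 = 17 days
Path 2 = 7 + 5 = 12 days
Duration = max(17, 12) = 17 days

17 days


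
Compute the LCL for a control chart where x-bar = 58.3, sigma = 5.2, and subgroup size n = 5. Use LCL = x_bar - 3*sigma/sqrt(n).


LCL = 58.3 - 3 * 5.2 / sqrt(5)

51.32


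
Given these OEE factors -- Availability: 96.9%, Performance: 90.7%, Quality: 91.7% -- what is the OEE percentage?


Formula: OEE = Availability * Performance * Quality / 10000
A * P = 96.9% * 90.7% / 100 = 87.89%
OEE = 87.89% * 91.7% / 100 = 80.6%

80.6%


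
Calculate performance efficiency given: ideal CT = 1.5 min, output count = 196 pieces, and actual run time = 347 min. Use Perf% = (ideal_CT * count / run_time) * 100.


Formula: Performance = (Ideal CT * Total Count) / Run Time * 100
Ideal output time = 1.5 * 196 = 294.0 min
Performance = 294.0 / 347 * 100 = 84.7%

84.7%


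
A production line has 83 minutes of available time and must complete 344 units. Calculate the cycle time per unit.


Formula: CT = Available Time / Number of Units
CT = 83 min / 344 units
CT = 0.24 min/unit

0.24 min/unit


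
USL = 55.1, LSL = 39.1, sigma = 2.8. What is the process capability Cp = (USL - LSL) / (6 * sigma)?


Cp = (55.1 - 39.1) / (6 * 2.8)

0.95


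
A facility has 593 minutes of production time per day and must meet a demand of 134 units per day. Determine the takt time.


Formula: Takt Time = Available Production Time / Customer Demand
Takt = 593 min/day / 134 units/day
Takt = 4.43 min/unit

4.43 min/unit


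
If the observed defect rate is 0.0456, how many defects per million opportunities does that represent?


DPMO = defect_rate * 1000000 = 0.0456 * 1000000

45600


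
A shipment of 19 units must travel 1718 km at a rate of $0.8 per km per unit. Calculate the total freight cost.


TC = dist * cost * units = 1718 * 0.8 * 19 = $26113.60

$26113.60


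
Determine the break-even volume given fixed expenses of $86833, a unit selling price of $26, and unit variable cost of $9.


Formula: BEQ = Fixed Costs / (Price - Variable Cost)
Contribution margin = $26 - $9 = $17/unit
BEQ = ceil($86833 / $17/unit) = ceil(5107.82) = 5108 units

5108 units


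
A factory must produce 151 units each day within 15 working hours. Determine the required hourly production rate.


Formula: Production Rate = Daily Demand / Available Hours
Rate = 151 units/day / 15 hours/day
Rate = 10.1 units/hour

10.1 units/hour


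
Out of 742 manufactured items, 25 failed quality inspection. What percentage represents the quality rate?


Formula: Quality Rate = Good Pieces / Total Pieces * 100
Good pieces = 742 - 25 = 717
QR = 717 / 742 * 100 = 96.6%

96.6%


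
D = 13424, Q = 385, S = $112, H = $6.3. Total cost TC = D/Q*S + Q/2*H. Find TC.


TC = 13424/385 * 112 + 385/2 * 6.3

$5117.91


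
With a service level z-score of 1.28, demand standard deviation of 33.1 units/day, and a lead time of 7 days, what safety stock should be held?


Formula: SS = z * sigma_d * sqrt(LT)
sqrt(LT) = sqrt(7) = 2.6458
SS = 1.28 * 33.1 * 2.6458
SS = 112.1 units

112.1 units


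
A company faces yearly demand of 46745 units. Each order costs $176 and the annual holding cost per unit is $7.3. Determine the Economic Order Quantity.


Formula: EOQ = sqrt(2 * D * S / H)
Numerator: 2 * 46745 * 176 = 16454240
2DS/H = 16454240 / 7.3 = 2254005.5
EOQ = sqrt(2254005.5) = 1501.3 units

1501.3 units


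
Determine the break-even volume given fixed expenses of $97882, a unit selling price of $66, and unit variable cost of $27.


Formula: BEQ = Fixed Costs / (Price - Variable Cost)
Contribution margin = $66 - $27 = $39/unit
BEQ = ceil($97882 / $39/unit) = ceil(2509.79) = 2510 units

2510 units


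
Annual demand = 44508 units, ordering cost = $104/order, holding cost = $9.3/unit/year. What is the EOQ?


Formula: EOQ = sqrt(2 * D * S / H)
Numerator: 2 * 44508 * 104 = 9257664
2DS/H = 9257664 / 9.3 = 995447.7
EOQ = sqrt(995447.7) = 997.7 units

997.7 units


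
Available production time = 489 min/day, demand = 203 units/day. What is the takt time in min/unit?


Formula: Takt Time = Available Production Time / Customer Demand
Takt = 489 min/day / 203 units/day
Takt = 2.41 min/unit

2.41 min/unit


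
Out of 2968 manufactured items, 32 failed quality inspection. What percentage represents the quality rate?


Formula: Quality Rate = Good Pieces / Total Pieces * 100
Good pieces = 2968 - 32 = 2936
QR = 2936 / 2968 * 100 = 98.9%

98.9%


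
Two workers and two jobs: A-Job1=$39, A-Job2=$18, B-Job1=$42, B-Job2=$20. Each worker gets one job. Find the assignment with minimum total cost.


Option 1: A->1 + B->2 = $39 + $20 = $59
Option 2: A->2 + B->1 = $18 + $42 = $60
Min cost = min($59, $60) = $59

$59


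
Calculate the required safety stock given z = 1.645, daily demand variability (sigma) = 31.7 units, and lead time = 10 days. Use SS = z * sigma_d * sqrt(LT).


Formula: SS = z * sigma_d * sqrt(LT)
sqrt(LT) = sqrt(10) = 3.1623
SS = 1.645 * 31.7 * 3.1623
SS = 164.9 units

164.9 units


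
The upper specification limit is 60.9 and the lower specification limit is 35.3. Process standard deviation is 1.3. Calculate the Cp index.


Cp = (60.9 - 35.3) / (6 * 1.3)

3.28


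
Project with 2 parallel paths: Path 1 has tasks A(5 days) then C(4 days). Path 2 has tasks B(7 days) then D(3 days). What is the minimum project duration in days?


Path 1 = 5 + 4 = 9 days
Path 2 = 7 + 3 = 10 days
Duration = max(9, 10) = 10 days

10 days


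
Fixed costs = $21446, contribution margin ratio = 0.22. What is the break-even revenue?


Formula: BER = Fixed Costs / Contribution Margin Ratio
BER = $21446 / 0.22
BER = $97481.82 (to the nearest cent)

$97481.82


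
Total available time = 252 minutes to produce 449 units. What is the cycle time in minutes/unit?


Formula: CT = Available Time / Number of Units
CT = 252 min / 449 units
CT = 0.56 min/unit

0.56 min/unit


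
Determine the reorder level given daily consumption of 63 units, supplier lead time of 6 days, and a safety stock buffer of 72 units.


Formula: ROP = (Daily Demand * Lead Time) + Safety Stock
Demand during lead time = 63 * 6 = 378 units
ROP = 378 + 72 = 450 units

450 units


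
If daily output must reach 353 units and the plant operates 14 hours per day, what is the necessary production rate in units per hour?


Formula: Production Rate = Daily Demand / Available Hours
Rate = 353 units/day / 14 hours/day
Rate = 25.2 units/hour

25.2 units/hour


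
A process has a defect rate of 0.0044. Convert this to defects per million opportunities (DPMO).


DPMO = defect_rate * 1000000 = 0.0044 * 1000000

4400


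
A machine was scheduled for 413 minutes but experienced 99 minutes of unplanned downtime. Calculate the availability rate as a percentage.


Formula: Availability = (Planned Time - Downtime) / Planned Time * 100
Uptime = 413 - 99 = 314 min
Availability = 314 / 413 * 100 = 76.0%

76.0%


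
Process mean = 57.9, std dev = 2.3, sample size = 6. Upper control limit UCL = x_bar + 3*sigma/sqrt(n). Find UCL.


UCL = 57.9 + 3 * 2.3 / sqrt(6)

60.72


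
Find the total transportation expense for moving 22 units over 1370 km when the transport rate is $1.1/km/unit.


TC = dist * cost * units = 1370 * 1.1 * 22 = $33154.00

$33154.00


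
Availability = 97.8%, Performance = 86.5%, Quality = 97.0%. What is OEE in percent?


Formula: OEE = Availability * Performance * Quality / 10000
A * P = 97.8% * 86.5% / 100 = 84.6%
OEE = 84.6% * 97.0% / 100 = 82.1%

82.1%


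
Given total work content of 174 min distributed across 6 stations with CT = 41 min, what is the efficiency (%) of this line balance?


Formula: Efficiency = Sum of Task Times / (N_stations * CT) * 100
Total station capacity = 6 stations * 41 min = 246 min
Efficiency = 174 / 246 * 100 = 70.7%

70.7%


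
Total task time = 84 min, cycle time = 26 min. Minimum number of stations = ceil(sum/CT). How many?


Formula: N_min = ceil(Sum of Task Times / Cycle Time)
N_min = ceil(84 min / 26 min) = ceil(3.2308)
N_min = 4 stations

4


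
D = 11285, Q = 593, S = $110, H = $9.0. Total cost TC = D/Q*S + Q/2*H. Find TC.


TC = 11285/593 * 110 + 593/2 * 9.0

$4761.84


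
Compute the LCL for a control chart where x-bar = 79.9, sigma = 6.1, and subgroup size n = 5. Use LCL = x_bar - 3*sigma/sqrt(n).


LCL = 79.9 - 3 * 6.1 / sqrt(5)

71.72


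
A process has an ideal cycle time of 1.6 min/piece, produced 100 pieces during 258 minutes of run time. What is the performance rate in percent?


Formula: Performance = (Ideal CT * Total Count) / Run Time * 100
Ideal output time = 1.6 * 100 = 160.0 min
Performance = 160.0 / 258 * 100 = 62.0%

62.0%


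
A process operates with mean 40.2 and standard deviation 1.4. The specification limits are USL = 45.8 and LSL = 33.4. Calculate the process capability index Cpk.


Cpu = (45.8 - 40.2) / (3 * 1.4) = 1.33
Cpl = (40.2 - 33.4) / (3 * 1.4) = 1.62
Cpk = min(1.33, 1.62) = 1.33

1.33


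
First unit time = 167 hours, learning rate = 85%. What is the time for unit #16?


Formula: T_n = T_1 * (learning_rate)^(log2(n)) where learning_rate = rate/100
Doublings = log2(16) = 4
T_n = 167 * 0.85^4
T_n = 167 * 0.522 = 87.2 hours

87.2 hours


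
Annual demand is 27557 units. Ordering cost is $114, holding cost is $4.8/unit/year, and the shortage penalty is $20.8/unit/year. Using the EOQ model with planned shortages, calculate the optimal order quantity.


Formula: EOQ* = sqrt(2DS/H) * sqrt((H+P)/P)
Base EOQ = sqrt(2*27557*114/4.8) = 1144.1 units
Correction = sqrt((4.8+20.8)/20.8) = 1.1094
EOQ* = 1144.1 * 1.1094 = 1269.3 units

1269.3 units


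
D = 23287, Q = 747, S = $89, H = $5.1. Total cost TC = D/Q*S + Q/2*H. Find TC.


TC = 23287/747 * 89 + 747/2 * 5.1

$4679.34


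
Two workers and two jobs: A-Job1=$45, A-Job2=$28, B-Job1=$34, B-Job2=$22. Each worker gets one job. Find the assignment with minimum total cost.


Option 1: A->1 + B->2 = $45 + $22 = $67
Option 2: A->2 + B->1 = $28 + $34 = $62
Min cost = min($67, $62) = $62

$62


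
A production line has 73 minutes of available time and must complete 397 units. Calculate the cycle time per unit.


Formula: CT = Available Time / Number of Units
CT = 73 min / 397 units
CT = 0.18 min/unit

0.18 min/unit


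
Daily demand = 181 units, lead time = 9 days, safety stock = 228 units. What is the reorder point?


Formula: ROP = (Daily Demand * Lead Time) + Safety Stock
Demand during lead time = 181 * 9 = 1629 units
ROP = 1629 + 228 = 1857 units

1857 units


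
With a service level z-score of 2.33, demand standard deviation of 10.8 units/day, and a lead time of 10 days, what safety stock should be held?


Formula: SS = z * sigma_d * sqrt(LT)
sqrt(LT) = sqrt(10) = 3.1623
SS = 2.33 * 10.8 * 3.1623
SS = 79.6 units

79.6 units


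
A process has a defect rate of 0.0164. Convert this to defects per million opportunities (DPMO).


DPMO = defect_rate * 1000000 = 0.0164 * 1000000

16400


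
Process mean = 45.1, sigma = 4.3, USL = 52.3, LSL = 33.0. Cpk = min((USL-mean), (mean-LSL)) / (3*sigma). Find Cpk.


Cpu = (52.3 - 45.1) / (3 * 4.3) = 0.56
Cpl = (45.1 - 33.0) / (3 * 4.3) = 0.94
Cpk = min(0.56, 0.94) = 0.56

0.56


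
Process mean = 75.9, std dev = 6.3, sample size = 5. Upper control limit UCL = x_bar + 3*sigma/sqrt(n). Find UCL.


UCL = 75.9 + 3 * 6.3 / sqrt(5)

84.35


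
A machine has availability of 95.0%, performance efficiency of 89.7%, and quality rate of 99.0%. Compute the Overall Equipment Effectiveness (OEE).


Formula: OEE = Availability * Performance * Quality / 10000
A * P = 95.0% * 89.7% / 100 = 85.22%
OEE = 85.22% * 99.0% / 100 = 84.4%

84.4%


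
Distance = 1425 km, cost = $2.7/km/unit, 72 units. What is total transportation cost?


TC = dist * cost * units = 1425 * 2.7 * 72 = $277020.00

$277020.00


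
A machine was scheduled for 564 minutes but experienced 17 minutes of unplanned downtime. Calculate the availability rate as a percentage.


Formula: Availability = (Planned Time - Downtime) / Planned Time * 100
Uptime = 564 - 17 = 547 min
Availability = 547 / 564 * 100 = 97.0%

97.0%


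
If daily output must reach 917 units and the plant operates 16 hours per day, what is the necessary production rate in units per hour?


Formula: Production Rate = Daily Demand / Available Hours
Rate = 917 units/day / 16 hours/day
Rate = 57.3 units/hour

57.3 units/hour


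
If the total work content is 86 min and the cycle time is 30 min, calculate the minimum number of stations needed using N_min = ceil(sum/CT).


Formula: N_min = ceil(Sum of Task Times / Cycle Time)
N_min = ceil(86 min / 30 min) = ceil(2.8667)
N_min = 3 stations

3


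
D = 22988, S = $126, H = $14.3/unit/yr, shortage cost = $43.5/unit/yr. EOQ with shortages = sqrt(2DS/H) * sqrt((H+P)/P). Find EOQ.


Formula: EOQ* = sqrt(2DS/H) * sqrt((H+P)/P)
Base EOQ = sqrt(2*22988*126/14.3) = 636.48 units
Correction = sqrt((14.3+43.5)/43.5) = 1.15271
EOQ* = 636.48 * 1.15271 = 733.7 units

733.7 units


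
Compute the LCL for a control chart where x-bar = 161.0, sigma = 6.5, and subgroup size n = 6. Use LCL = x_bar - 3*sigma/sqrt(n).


LCL = 161.0 - 3 * 6.5 / sqrt(6)

153.04


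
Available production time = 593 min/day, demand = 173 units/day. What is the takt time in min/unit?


Formula: Takt Time = Available Production Time / Customer Demand
Takt = 593 min/day / 173 units/day
Takt = 3.43 min/unit

3.43 min/unit


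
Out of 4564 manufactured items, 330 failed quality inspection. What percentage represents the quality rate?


Formula: Quality Rate = Good Pieces / Total Pieces * 100
Good pieces = 4564 - 330 = 4234
QR = 4234 / 4564 * 100 = 92.8%

92.8%


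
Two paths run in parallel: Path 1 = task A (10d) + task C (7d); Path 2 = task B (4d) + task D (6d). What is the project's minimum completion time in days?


Path 1 = 10 + 7 = 17 days
Path 2 = 4 + 6 = 10 days
Duration = max(17, 10) = 17 days

17 days


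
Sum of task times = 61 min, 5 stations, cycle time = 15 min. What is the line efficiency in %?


Formula: Efficiency = Sum of Task Times / (N_stations * CT) * 100
Total station capacity = 5 stations * 15 min = 75 min
Efficiency = 61 / 75 * 100 = 81.3%

81.3%


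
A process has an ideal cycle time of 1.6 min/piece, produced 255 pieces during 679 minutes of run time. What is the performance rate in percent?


Formula: Performance = (Ideal CT * Total Count) / Run Time * 100
Ideal output time = 1.6 * 255 = 408.0 min
Performance = 408.0 / 679 * 100 = 60.1%

60.1%


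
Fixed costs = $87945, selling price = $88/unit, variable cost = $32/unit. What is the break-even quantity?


Formula: BEQ = Fixed Costs / (Price - Variable Cost)
Contribution margin = $88 - $32 = $56/unit
BEQ = ceil($87945 / $56/unit) = ceil(1570.45) = 1571 units

1571 units


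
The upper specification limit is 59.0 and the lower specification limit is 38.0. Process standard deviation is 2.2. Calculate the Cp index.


Cp = (59.0 - 38.0) / (6 * 2.2)

1.59


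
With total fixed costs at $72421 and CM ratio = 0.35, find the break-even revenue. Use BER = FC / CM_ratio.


Formula: BER = Fixed Costs / Contribution Margin Ratio
BER = $72421 / 0.35
BER = $206917.14 (to the nearest cent)

$206917.14


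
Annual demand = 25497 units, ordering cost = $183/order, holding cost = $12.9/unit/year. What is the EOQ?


Formula: EOQ = sqrt(2 * D * S / H)
Numerator: 2 * 25497 * 183 = 9331902
2DS/H = 9331902 / 12.9 = 723403.3
EOQ = sqrt(723403.3) = 850.5 units

850.5 units


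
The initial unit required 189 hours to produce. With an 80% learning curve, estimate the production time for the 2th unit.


Formula: T_n = T_1 * (learning_rate)^(log2(n)) where learning_rate = rate/100
Doublings = log2(2) = 1
T_n = 189 * 0.8^1
T_n = 189 * 0.8 = 151.2 hours

151.2 hours


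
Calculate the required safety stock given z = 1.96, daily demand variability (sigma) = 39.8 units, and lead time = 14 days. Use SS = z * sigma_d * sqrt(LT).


Formula: SS = z * sigma_d * sqrt(LT)
sqrt(LT) = sqrt(14) = 3.7417
SS = 1.96 * 39.8 * 3.7417
SS = 291.9 units

291.9 units


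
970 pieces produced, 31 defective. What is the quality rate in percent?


Formula: Quality Rate = Good Pieces / Total Pieces * 100
Good pieces = 970 - 31 = 939
QR = 939 / 970 * 100 = 96.8%

96.8%


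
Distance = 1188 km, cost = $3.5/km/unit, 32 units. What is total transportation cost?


TC = dist * cost * units = 1188 * 3.5 * 32 = $133056.00

$133056.00


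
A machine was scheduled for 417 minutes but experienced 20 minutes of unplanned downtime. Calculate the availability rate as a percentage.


Formula: Availability = (Planned Time - Downtime) / Planned Time * 100
Uptime = 417 - 20 = 397 min
Availability = 397 / 417 * 100 = 95.2%

95.2%


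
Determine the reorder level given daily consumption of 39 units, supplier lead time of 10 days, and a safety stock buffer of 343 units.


Formula: ROP = (Daily Demand * Lead Time) + Safety Stock
Demand during lead time = 39 * 10 = 390 units
ROP = 390 + 343 = 733 units

733 units


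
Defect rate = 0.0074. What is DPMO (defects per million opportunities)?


DPMO = defect_rate * 1000000 = 0.0074 * 1000000

7400


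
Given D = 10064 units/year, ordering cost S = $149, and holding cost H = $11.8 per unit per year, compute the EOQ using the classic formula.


Formula: EOQ = sqrt(2 * D * S / H)
Numerator: 2 * 10064 * 149 = 2999072
2DS/H = 2999072 / 11.8 = 254158.6
EOQ = sqrt(254158.6) = 504.1 units

504.1 units


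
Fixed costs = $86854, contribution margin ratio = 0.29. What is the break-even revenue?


Formula: BER = Fixed Costs / Contribution Margin Ratio
BER = $86854 / 0.29
BER = $299496.55 (to the nearest cent)

$299496.55


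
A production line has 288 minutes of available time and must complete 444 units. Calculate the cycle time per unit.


Formula: CT = Available Time / Number of Units
CT = 288 min / 444 units
CT = 0.65 min/unit

0.65 min/unit


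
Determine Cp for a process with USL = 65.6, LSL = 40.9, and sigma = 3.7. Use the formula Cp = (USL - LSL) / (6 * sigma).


Cp = (65.6 - 40.9) / (6 * 3.7)

1.11


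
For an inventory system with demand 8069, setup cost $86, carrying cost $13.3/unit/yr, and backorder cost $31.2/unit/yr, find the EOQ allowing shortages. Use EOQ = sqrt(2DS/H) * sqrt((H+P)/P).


Formula: EOQ* = sqrt(2DS/H) * sqrt((H+P)/P)
Base EOQ = sqrt(2*8069*86/13.3) = 323.03 units
Correction = sqrt((13.3+31.2)/31.2) = 1.19427
EOQ* = 323.03 * 1.19427 = 385.8 units

385.8 units


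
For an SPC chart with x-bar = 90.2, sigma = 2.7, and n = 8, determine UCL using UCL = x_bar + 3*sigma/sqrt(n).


UCL = 90.2 + 3 * 2.7 / sqrt(8)

93.06


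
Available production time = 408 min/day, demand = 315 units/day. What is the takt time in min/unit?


Formula: Takt Time = Available Production Time / Customer Demand
Takt = 408 min/day / 315 units/day
Takt = 1.3 min/unit

1.3 min/unit


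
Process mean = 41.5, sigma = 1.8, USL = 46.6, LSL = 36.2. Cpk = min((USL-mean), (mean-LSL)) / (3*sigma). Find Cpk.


Cpu = (46.6 - 41.5) / (3 * 1.8) = 0.94
Cpl = (41.5 - 36.2) / (3 * 1.8) = 0.98
Cpk = min(0.94, 0.98) = 0.94

0.94


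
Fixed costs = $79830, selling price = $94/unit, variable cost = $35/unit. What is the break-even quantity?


Formula: BEQ = Fixed Costs / (Price - Variable Cost)
Contribution margin = $94 - $35 = $59/unit
BEQ = ceil($79830 / $59/unit) = ceil(1353.05) = 1354 units

1354 units


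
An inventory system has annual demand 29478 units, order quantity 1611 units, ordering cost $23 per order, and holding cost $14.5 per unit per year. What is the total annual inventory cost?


TC = 29478/1611 * 23 + 1611/2 * 14.5

$12100.60


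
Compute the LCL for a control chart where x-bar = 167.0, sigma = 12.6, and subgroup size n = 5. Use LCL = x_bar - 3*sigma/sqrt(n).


LCL = 167.0 - 3 * 12.6 / sqrt(5)

150.1


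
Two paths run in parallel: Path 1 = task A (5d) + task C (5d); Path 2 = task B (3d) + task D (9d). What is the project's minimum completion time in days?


Path 1 = 5 + 5 = 10 days
Path 2 = 3 + 9 = 12 days
Duration = max(10, 12) = 12 days

12 days


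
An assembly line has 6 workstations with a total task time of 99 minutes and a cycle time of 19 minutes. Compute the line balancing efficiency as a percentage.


Formula: Efficiency = Sum of Task Times / (N_stations * CT) * 100
Total station capacity = 6 stations * 19 min = 114 min
Efficiency = 99 / 114 * 100 = 86.8%

86.8%


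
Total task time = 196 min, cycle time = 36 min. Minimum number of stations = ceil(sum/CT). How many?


Formula: N_min = ceil(Sum of Task Times / Cycle Time)
N_min = ceil(196 min / 36 min) = ceil(5.4444)
N_min = 6 stations

6


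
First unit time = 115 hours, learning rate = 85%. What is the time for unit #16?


Formula: T_n = T_1 * (learning_rate)^(log2(n)) where learning_rate = rate/100
Doublings = log2(16) = 4
T_n = 115 * 0.85^4
T_n = 115 * 0.522 = 60.0 hours

60.0 hours


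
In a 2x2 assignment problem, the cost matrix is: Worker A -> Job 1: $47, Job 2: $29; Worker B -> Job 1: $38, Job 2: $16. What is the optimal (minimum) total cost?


Option 1: A->1 + B->2 = $47 + $16 = $63
Option 2: A->2 + B->1 = $29 + $38 = $67
Min cost = min($63, $67) = $63

$63


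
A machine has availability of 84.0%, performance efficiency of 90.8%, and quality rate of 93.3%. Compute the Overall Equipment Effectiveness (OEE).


Formula: OEE = Availability * Performance * Quality / 10000
A * P = 84.0% * 90.8% / 100 = 76.27%
OEE = 76.27% * 93.3% / 100 = 71.2%

71.2%


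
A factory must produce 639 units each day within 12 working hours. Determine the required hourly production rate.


Formula: Production Rate = Daily Demand / Available Hours
Rate = 639 units/day / 12 hours/day
Rate = 53.3 units/hour

53.3 units/hour


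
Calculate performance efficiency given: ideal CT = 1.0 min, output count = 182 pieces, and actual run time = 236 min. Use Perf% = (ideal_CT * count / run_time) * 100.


Formula: Performance = (Ideal CT * Total Count) / Run Time * 100
Ideal output time = 1.0 * 182 = 182.0 min
Performance = 182.0 / 236 * 100 = 77.1%

77.1%


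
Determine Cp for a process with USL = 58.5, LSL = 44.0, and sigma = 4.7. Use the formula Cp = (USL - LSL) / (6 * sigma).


Cp = (58.5 - 44.0) / (6 * 4.7)

0.51


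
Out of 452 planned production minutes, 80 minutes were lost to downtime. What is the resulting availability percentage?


Formula: Availability = (Planned Time - Downtime) / Planned Time * 100
Uptime = 452 - 80 = 372 min
Availability = 372 / 452 * 100 = 82.3%

82.3%


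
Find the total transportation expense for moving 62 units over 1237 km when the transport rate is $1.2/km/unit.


TC = dist * cost * units = 1237 * 1.2 * 62 = $92032.80

$92032.80


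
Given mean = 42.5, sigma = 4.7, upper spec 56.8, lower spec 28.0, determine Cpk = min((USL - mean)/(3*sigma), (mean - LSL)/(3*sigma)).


Cpu = (56.8 - 42.5) / (3 * 4.7) = 1.01
Cpl = (42.5 - 28.0) / (3 * 4.7) = 1.03
Cpk = min(1.01, 1.03) = 1.01

1.01


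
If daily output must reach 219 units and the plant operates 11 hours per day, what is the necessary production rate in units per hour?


Formula: Production Rate = Daily Demand / Available Hours
Rate = 219 units/day / 11 hours/day
Rate = 19.9 units/hour

19.9 units/hour


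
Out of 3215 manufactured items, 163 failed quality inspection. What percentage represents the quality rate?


Formula: Quality Rate = Good Pieces / Total Pieces * 100
Good pieces = 3215 - 163 = 3052
QR = 3052 / 3215 * 100 = 94.9%

94.9%


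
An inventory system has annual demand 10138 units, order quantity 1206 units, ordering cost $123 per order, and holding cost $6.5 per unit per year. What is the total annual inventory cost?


TC = 10138/1206 * 123 + 1206/2 * 6.5

$4953.48


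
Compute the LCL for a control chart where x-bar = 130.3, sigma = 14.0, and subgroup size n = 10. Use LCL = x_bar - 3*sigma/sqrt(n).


LCL = 130.3 - 3 * 14.0 / sqrt(10)

117.02


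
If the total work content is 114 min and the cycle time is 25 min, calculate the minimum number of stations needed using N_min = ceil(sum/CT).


Formula: N_min = ceil(Sum of Task Times / Cycle Time)
N_min = ceil(114 min / 25 min) = ceil(4.56)
N_min = 5 stations

5


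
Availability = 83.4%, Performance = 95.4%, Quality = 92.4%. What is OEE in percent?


Formula: OEE = Availability * Performance * Quality / 10000
A * P = 83.4% * 95.4% / 100 = 79.56%
OEE = 79.56% * 92.4% / 100 = 73.5%

73.5%


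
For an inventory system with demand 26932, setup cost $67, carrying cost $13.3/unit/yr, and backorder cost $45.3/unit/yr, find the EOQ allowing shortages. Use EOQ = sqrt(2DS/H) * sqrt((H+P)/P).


Formula: EOQ* = sqrt(2DS/H) * sqrt((H+P)/P)
Base EOQ = sqrt(2*26932*67/13.3) = 520.91 units
Correction = sqrt((13.3+45.3)/45.3) = 1.13736
EOQ* = 520.91 * 1.13736 = 592.5 units

592.5 units


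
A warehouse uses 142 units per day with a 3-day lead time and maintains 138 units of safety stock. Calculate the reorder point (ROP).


Formula: ROP = (Daily Demand * Lead Time) + Safety Stock
Demand during lead time = 142 * 3 = 426 units
ROP = 426 + 138 = 564 units

564 units


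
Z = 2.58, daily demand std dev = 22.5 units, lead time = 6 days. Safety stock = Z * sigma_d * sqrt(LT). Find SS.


Formula: SS = z * sigma_d * sqrt(LT)
sqrt(LT) = sqrt(6) = 2.4495
SS = 2.58 * 22.5 * 2.4495
SS = 142.2 units

142.2 units


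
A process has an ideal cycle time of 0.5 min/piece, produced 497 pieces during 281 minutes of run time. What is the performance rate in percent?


Formula: Performance = (Ideal CT * Total Count) / Run Time * 100
Ideal output time = 0.5 * 497 = 248.5 min
Performance = 248.5 / 281 * 100 = 88.4%

88.4%


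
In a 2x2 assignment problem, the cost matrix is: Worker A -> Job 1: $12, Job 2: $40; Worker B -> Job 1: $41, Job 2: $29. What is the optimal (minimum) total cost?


Option 1: A->1 + B->2 = $12 + $29 = $41
Option 2: A->2 + B->1 = $40 + $41 = $81
Min cost = min($41, $81) = $41

$41


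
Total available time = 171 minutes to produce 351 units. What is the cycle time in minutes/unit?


Formula: CT = Available Time / Number of Units
CT = 171 min / 351 units
CT = 0.49 min/unit

0.49 min/unit


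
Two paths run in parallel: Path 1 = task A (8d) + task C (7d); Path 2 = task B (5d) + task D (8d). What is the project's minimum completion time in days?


Path 1 = 8 + 7 = 15 days
Path 2 = 5 + 8 = 13 days
Duration = max(15, 13) = 15 days

15 days


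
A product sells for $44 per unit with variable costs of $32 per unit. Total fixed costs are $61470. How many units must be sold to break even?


Formula: BEQ = Fixed Costs / (Price - Variable Cost)
Contribution margin = $44 - $32 = $12/unit
BEQ = ceil($61470 / $12/unit) = ceil(5122.5) = 5123 units

5123 units


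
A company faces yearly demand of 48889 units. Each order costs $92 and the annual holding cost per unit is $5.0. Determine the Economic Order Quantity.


Formula: EOQ = sqrt(2 * D * S / H)
Numerator: 2 * 48889 * 92 = 8995576
2DS/H = 8995576 / 5.0 = 1799115.2
EOQ = sqrt(1799115.2) = 1341.3 units

1341.3 units


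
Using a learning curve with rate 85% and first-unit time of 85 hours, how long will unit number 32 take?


Formula: T_n = T_1 * (learning_rate)^(log2(n)) where learning_rate = rate/100
Doublings = log2(32) = 5
T_n = 85 * 0.85^5
T_n = 85 * 0.4437 = 37.7 hours

37.7 hours


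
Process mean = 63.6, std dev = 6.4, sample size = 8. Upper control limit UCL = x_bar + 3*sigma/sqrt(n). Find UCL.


UCL = 63.6 + 3 * 6.4 / sqrt(8)

70.39


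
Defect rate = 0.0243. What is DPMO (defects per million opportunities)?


DPMO = defect_rate * 1000000 = 0.0243 * 1000000

24300


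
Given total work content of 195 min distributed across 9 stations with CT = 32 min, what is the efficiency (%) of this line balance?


Formula: Efficiency = Sum of Task Times / (N_stations * CT) * 100
Total station capacity = 9 stations * 32 min = 288 min
Efficiency = 195 / 288 * 100 = 67.7%

67.7%


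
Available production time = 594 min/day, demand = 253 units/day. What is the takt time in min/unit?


Formula: Takt Time = Available Production Time / Customer Demand
Takt = 594 min/day / 253 units/day
Takt = 2.35 min/unit

2.35 min/unit


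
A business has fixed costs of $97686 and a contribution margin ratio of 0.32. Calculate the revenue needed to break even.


Formula: BER = Fixed Costs / Contribution Margin Ratio
BER = $97686 / 0.32
BER = $305268.75 (to the nearest cent)

$305268.75


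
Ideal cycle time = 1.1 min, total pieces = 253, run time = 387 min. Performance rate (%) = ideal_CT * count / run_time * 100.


Formula: Performance = (Ideal CT * Total Count) / Run Time * 100
Ideal output time = 1.1 * 253 = 278.3 min
Performance = 278.3 / 387 * 100 = 71.9%

71.9%


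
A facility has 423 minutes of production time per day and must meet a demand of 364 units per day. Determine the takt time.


Formula: Takt Time = Available Production Time / Customer Demand
Takt = 423 min/day / 364 units/day
Takt = 1.16 min/unit

1.16 min/unit


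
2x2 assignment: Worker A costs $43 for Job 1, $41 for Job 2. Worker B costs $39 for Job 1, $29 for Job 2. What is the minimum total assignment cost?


Option 1: A->1 + B->2 = $43 + $29 = $72
Option 2: A->2 + B->1 = $41 + $39 = $80
Min cost = min($72, $80) = $72

$72


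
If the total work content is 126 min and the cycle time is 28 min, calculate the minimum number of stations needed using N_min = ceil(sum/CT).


Formula: N_min = ceil(Sum of Task Times / Cycle Time)
N_min = ceil(126 min / 28 min) = ceil(4.5)
N_min = 5 stations

5


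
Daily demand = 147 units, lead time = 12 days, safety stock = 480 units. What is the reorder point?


Formula: ROP = (Daily Demand * Lead Time) + Safety Stock
Demand during lead time = 147 * 12 = 1764 units
ROP = 1764 + 480 = 2244 units

2244 units


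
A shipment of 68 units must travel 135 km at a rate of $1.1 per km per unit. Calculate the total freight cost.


TC = dist * cost * units = 135 * 1.1 * 68 = $10098.00

$10098.00


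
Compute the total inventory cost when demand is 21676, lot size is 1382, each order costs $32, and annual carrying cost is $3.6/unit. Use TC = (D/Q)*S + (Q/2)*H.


TC = 21676/1382 * 32 + 1382/2 * 3.6

$2989.50
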